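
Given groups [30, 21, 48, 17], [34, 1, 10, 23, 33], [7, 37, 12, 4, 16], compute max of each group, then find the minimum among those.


Find max of each group:
  Group 1: [30, 21, 48, 17] -> max = 48
  Group 2: [34, 1, 10, 23, 33] -> max = 34
  Group 3: [7, 37, 12, 4, 16] -> max = 37
Maxes: [48, 34, 37]
Minimum of maxes = 34
Final answer: 34


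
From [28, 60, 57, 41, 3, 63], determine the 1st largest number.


Sort descending: [63, 60, 57, 41, 28, 3]
The 1st element (1-indexed) is at index 0.
Value = 63
Final answer: 63


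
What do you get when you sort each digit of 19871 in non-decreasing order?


The number 19871 has digits: 1, 9, 8, 7, 1
Sorted: 1, 1, 7, 8, 9
Joining the sorted digits gives the result.
Final answer: 11789


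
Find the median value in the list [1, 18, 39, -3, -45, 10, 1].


First, sort the list: [-45, -3, 1, 1, 10, 18, 39]
The list has 7 elements (odd count).
The middle index is 3 (0-based), and the element there is 1.
Final answer: 1


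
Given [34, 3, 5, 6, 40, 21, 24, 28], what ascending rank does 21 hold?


Sort ascending: [3, 5, 6, 21, 24, 28, 34, 40]
Find 21 in the sorted list.
21 is at position 4 (1-indexed).
Final answer: 4


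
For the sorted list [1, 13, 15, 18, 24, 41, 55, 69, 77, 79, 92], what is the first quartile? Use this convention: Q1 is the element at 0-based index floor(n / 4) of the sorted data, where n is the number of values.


The list has n = 11 elements.
Q1 index = floor(11 / 4) = floor(2.75) = 2
Counting from index 0 in the sorted data, the element at index 2 is 15.
Final answer: 15


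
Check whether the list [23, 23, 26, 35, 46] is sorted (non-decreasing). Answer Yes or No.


Check consecutive pairs:
  23 <= 23? True
  23 <= 26? True
  26 <= 35? True
  35 <= 46? True
Every consecutive pair is in order, so the list is non-decreasing.
Final answer: Yes


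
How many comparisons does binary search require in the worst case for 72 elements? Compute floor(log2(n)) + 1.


Binary search halves the search space each step.
Maximum comparisons = floor(log2(72)) + 1
log2(72) = 6.1699
floor(log2(72)) = 6, so 6 + 1 = 7
Final answer: 7


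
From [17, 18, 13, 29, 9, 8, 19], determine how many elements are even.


Check each element:
  17 is odd
  18 is even
  13 is odd
  29 is odd
  9 is odd
  8 is even
  19 is odd
Evens: [18, 8]
Count of evens = 2
Final answer: 2


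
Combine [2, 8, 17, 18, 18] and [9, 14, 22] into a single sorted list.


List A: [2, 8, 17, 18, 18]
List B: [9, 14, 22]
Repeatedly compare the front elements and take the smaller:
  2 vs 9 -> take 2
  8 vs 9 -> take 8
  17 vs 9 -> take 9
  17 vs 14 -> take 14
  17 vs 22 -> take 17
  18 vs 22 -> take 18
  18 vs 22 -> take 18
  A is exhausted; append the rest of B: [22]
Final answer: [2, 8, 9, 14, 17, 18, 18, 22]


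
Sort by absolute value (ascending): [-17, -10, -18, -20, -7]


Compute absolute values:
  |-17| = 17
  |-10| = 10
  |-18| = 18
  |-20| = 20
  |-7| = 7
Absolute values in increasing order: 7 < 10 < 17 < 18 < 20
Listing the original numbers in that order gives the answer.
Final answer: [-7, -10, -17, -18, -20]


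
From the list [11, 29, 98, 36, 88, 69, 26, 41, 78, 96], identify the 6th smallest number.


Sort ascending: [11, 26, 29, 36, 41, 69, 78, 88, 96, 98]
The 6th element (1-indexed) is at index 5.
Value = 69
Final answer: 69


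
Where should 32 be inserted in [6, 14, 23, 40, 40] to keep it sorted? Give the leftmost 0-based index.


List is sorted: [6, 14, 23, 40, 40]
We need the leftmost position where 32 can be inserted, i.e. the first index whose element is >= 32 (or the end of the list if none is).
Binary search with low=0, high=5 (0-based indices):
  low=0, high=5, mid=2: a[2]=23 < 32, so low = 3
  low=3, high=5, mid=4: a[4]=40 >= 32, so high = 4
  low=3, high=4, mid=3: a[3]=40 >= 32, so high = 3
Now low = high = 3, so the insertion index is 3.
Final answer: 3


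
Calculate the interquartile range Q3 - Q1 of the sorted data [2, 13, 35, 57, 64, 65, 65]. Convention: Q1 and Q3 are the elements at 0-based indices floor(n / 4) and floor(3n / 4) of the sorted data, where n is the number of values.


The data has n = 7 elements.
Q1 index = floor(7 / 4) = floor(1.75) = 1; Q3 index = floor(3 * 7 / 4) = floor(5.25) = 5
Q1 = element at index 1 = 13
Q3 = element at index 5 = 65
IQR = 65 - 13 = 52
Final answer: 52


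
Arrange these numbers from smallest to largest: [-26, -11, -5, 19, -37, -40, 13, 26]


Original list: [-26, -11, -5, 19, -37, -40, 13, 26]
Repeatedly take the smallest remaining element:
  Remaining [-26, -11, -5, 19, -37, -40, 13, 26] -> smallest is -40
  Remaining [-26, -11, -5, 19, -37, 13, 26] -> smallest is -37
  Remaining [-26, -11, -5, 19, 13, 26] -> smallest is -26
  Remaining [-11, -5, 19, 13, 26] -> smallest is -11
  Remaining [-5, 19, 13, 26] -> smallest is -5
  Remaining [19, 13, 26] -> smallest is 13
  Remaining [19, 26] -> smallest is 19
  Remaining [26] -> smallest is 26
Collecting the picks in order gives the sorted list.
Final answer: [-40, -37, -26, -11, -5, 13, 19, 26]


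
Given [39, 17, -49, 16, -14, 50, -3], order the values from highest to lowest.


Original list: [39, 17, -49, 16, -14, 50, -3]
Repeatedly take the largest remaining element:
  Remaining [39, 17, -49, 16, -14, 50, -3] -> largest is 50
  Remaining [39, 17, -49, 16, -14, -3] -> largest is 39
  Remaining [17, -49, 16, -14, -3] -> largest is 17
  Remaining [-49, 16, -14, -3] -> largest is 16
  Remaining [-49, -14, -3] -> largest is -3
  Remaining [-49, -14] -> largest is -14
  Remaining [-49] -> largest is -49
Collecting the picks in order gives the descending list.
Final answer: [50, 39, 17, 16, -3, -14, -49]


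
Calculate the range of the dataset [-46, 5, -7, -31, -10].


Maximum value: 5
Minimum value: -46
Range = 5 - (-46) = 51
Final answer: 51


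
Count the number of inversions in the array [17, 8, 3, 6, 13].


For each element, count the later elements that are smaller than it:
  17 (index 0): smaller elements after it = [8, 3, 6, 13] -> 4
  8 (index 1): smaller elements after it = [3, 6] -> 2
  3 (index 2): smaller elements after it = [] -> 0
  6 (index 3): smaller elements after it = [] -> 0
Total inversions = 4 + 2 + 0 + 0 = 6
Final answer: 6


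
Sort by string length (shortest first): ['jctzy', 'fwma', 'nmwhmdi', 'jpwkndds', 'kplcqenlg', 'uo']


Compute lengths:
  'jctzy' has length 5
  'fwma' has length 4
  'nmwhmdi' has length 7
  'jpwkndds' has length 8
  'kplcqenlg' has length 9
  'uo' has length 2
Lengths in increasing order: 2 < 4 < 5 < 7 < 8 < 9
Listing the words in that order gives the answer.
Final answer: ['uo', 'fwma', 'jctzy', 'nmwhmdi', 'jpwkndds', 'kplcqenlg']


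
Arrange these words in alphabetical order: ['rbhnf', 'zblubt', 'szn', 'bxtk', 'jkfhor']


Compare strings character by character (the first differing letter decides):
  'bxtk' < 'jkfhor' since 'b' < 'j' at position 1
  'jkfhor' < 'rbhnf' since 'j' < 'r' at position 1
  'rbhnf' < 'szn' since 'r' < 's' at position 1
  'szn' < 'zblubt' since 's' < 'z' at position 1
Chaining these comparisons gives the alphabetical order.
Final answer: ['bxtk', 'jkfhor', 'rbhnf', 'szn', 'zblubt']


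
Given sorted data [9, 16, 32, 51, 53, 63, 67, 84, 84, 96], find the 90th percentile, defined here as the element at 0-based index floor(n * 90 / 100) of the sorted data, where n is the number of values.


The dataset has n = 10 elements.
Index = floor(10 * 90 / 100) = floor(900 / 100) = floor(9) = 9
Counting from index 0 in the sorted data, the element at index 9 is 96.
Final answer: 96


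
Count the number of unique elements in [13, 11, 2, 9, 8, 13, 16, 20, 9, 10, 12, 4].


List all unique values:
Distinct values: [2, 4, 8, 9, 10, 11, 12, 13, 16, 20]
Count = 10
Final answer: 10


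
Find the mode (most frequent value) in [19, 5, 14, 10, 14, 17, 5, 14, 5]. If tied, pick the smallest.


Count the frequency of each value:
  5 appears 3 time(s)
  10 appears 1 time(s)
  14 appears 3 time(s)
  17 appears 1 time(s)
  19 appears 1 time(s)
Maximum frequency is 3.
Values reaching that frequency: [5, 14]; the smallest is 5.
Final answer: 5


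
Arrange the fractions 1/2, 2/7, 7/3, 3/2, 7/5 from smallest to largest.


Convert to decimal for comparison:
  1/2 = 0.5
  2/7 = 0.2857
  7/3 = 2.3333
  3/2 = 1.5
  7/5 = 1.4
Decimals in increasing order: 0.2857 < 0.5 < 1.4 < 1.5 < 2.3333
Writing each back as its fraction gives the sorted order.
Final answer: 2/7, 1/2, 7/5, 3/2, 7/3


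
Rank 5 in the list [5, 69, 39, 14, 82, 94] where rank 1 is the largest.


Sort descending: [94, 82, 69, 39, 14, 5]
Find 5 in the sorted list.
5 is at position 6.
Final answer: 6


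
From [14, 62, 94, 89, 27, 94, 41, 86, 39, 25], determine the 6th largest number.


Sort descending: [94, 94, 89, 86, 62, 41, 39, 27, 25, 14]
The 6th element (1-indexed) is at index 5.
Value = 41
Final answer: 41


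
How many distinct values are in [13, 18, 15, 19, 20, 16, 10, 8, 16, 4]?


List all unique values:
Distinct values: [4, 8, 10, 13, 15, 16, 18, 19, 20]
Count = 9
Final answer: 9


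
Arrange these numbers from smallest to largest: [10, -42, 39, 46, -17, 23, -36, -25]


Original list: [10, -42, 39, 46, -17, 23, -36, -25]
Repeatedly take the smallest remaining element:
  Remaining [10, -42, 39, 46, -17, 23, -36, -25] -> smallest is -42
  Remaining [10, 39, 46, -17, 23, -36, -25] -> smallest is -36
  Remaining [10, 39, 46, -17, 23, -25] -> smallest is -25
  Remaining [10, 39, 46, -17, 23] -> smallest is -17
  Remaining [10, 39, 46, 23] -> smallest is 10
  Remaining [39, 46, 23] -> smallest is 23
  Remaining [39, 46] -> smallest is 39
  Remaining [46] -> smallest is 46
Collecting the picks in order gives the sorted list.
Final answer: [-42, -36, -25, -17, 10, 23, 39, 46]


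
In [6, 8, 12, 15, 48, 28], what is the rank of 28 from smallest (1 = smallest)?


Sort ascending: [6, 8, 12, 15, 28, 48]
Find 28 in the sorted list.
28 is at position 5 (1-indexed).
Final answer: 5


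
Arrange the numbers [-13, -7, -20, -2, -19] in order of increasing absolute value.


Compute absolute values:
  |-13| = 13
  |-7| = 7
  |-20| = 20
  |-2| = 2
  |-19| = 19
Absolute values in increasing order: 2 < 7 < 13 < 19 < 20
Listing the original numbers in that order gives the answer.
Final answer: [-2, -7, -13, -19, -20]


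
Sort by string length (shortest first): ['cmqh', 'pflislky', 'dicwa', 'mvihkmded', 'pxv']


Compute lengths:
  'cmqh' has length 4
  'pflislky' has length 8
  'dicwa' has length 5
  'mvihkmded' has length 9
  'pxv' has length 3
Lengths in increasing order: 3 < 4 < 5 < 8 < 9
Listing the words in that order gives the answer.
Final answer: ['pxv', 'cmqh', 'dicwa', 'pflislky', 'mvihkmded']


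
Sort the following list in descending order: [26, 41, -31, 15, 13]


Original list: [26, 41, -31, 15, 13]
Repeatedly take the largest remaining element:
  Remaining [26, 41, -31, 15, 13] -> largest is 41
  Remaining [26, -31, 15, 13] -> largest is 26
  Remaining [-31, 15, 13] -> largest is 15
  Remaining [-31, 13] -> largest is 13
  Remaining [-31] -> largest is -31
Collecting the picks in order gives the descending list.
Final answer: [41, 26, 15, 13, -31]


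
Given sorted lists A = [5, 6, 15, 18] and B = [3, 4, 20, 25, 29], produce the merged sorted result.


List A: [5, 6, 15, 18]
List B: [3, 4, 20, 25, 29]
Repeatedly compare the front elements and take the smaller:
  5 vs 3 -> take 3
  5 vs 4 -> take 4
  5 vs 20 -> take 5
  6 vs 20 -> take 6
  15 vs 20 -> take 15
  18 vs 20 -> take 18
  A is exhausted; append the rest of B: [20, 25, 29]
Final answer: [3, 4, 5, 6, 15, 18, 20, 25, 29]


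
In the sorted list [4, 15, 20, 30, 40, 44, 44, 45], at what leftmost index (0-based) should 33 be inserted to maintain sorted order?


List is sorted: [4, 15, 20, 30, 40, 44, 44, 45]
We need the leftmost position where 33 can be inserted, i.e. the first index whose element is >= 33 (or the end of the list if none is).
Binary search with low=0, high=8 (0-based indices):
  low=0, high=8, mid=4: a[4]=40 >= 33, so high = 4
  low=0, high=4, mid=2: a[2]=20 < 33, so low = 3
  low=3, high=4, mid=3: a[3]=30 < 33, so low = 4
Now low = high = 4, so the insertion index is 4.
Final answer: 4


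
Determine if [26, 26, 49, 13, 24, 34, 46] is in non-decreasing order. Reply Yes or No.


Check consecutive pairs:
  26 <= 26? True
  26 <= 49? True
  49 <= 13? False
  13 <= 24? True
  24 <= 34? True
  34 <= 46? True
1 consecutive pair(s) are out of order, so the list is not sorted.
Final answer: No


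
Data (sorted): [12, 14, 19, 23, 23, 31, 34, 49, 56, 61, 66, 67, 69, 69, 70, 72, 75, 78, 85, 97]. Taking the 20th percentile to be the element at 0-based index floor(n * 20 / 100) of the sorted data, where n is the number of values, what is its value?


The dataset has n = 20 elements.
Index = floor(20 * 20 / 100) = floor(400 / 100) = floor(4) = 4
Counting from index 0 in the sorted data, the element at index 4 is 23.
Final answer: 23


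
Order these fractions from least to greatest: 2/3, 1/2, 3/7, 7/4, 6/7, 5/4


Convert to decimal for comparison:
  2/3 = 0.6667
  1/2 = 0.5
  3/7 = 0.4286
  7/4 = 1.75
  6/7 = 0.8571
  5/4 = 1.25
Decimals in increasing order: 0.4286 < 0.5 < 0.6667 < 0.8571 < 1.25 < 1.75
Writing each back as its fraction gives the sorted order.
Final answer: 3/7, 1/2, 2/3, 6/7, 5/4, 7/4


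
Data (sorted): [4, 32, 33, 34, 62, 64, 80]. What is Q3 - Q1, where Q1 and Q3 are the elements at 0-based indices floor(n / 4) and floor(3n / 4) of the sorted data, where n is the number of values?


The data has n = 7 elements.
Q1 index = floor(7 / 4) = floor(1.75) = 1; Q3 index = floor(3 * 7 / 4) = floor(5.25) = 5
Q1 = element at index 1 = 32
Q3 = element at index 5 = 64
IQR = 64 - 32 = 32
Final answer: 32


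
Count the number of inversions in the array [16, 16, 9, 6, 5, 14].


For each element, count the later elements that are smaller than it:
  16 (index 0): smaller elements after it = [9, 6, 5, 14] -> 4
  16 (index 1): smaller elements after it = [9, 6, 5, 14] -> 4
  9 (index 2): smaller elements after it = [6, 5] -> 2
  6 (index 3): smaller elements after it = [5] -> 1
  5 (index 4): smaller elements after it = [] -> 0
Total inversions = 4 + 4 + 2 + 1 + 0 = 11
Final answer: 11


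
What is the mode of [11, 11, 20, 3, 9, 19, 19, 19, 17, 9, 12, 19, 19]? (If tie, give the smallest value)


Count the frequency of each value:
  3 appears 1 time(s)
  9 appears 2 time(s)
  11 appears 2 time(s)
  12 appears 1 time(s)
  17 appears 1 time(s)
  19 appears 5 time(s)
  20 appears 1 time(s)
Maximum frequency is 5.
Only 19 reaches that frequency, so it is the mode.
Final answer: 19


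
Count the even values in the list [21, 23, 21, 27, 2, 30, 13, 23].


Check each element:
  21 is odd
  23 is odd
  21 is odd
  27 is odd
  2 is even
  30 is even
  13 is odd
  23 is odd
Evens: [2, 30]
Count of evens = 2
Final answer: 2


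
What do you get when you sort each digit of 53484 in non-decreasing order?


The number 53484 has digits: 5, 3, 4, 8, 4
Sorted: 3, 4, 4, 5, 8
Joining the sorted digits gives the result.
Final answer: 34458


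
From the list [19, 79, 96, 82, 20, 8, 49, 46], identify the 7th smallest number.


Sort ascending: [8, 19, 20, 46, 49, 79, 82, 96]
The 7th element (1-indexed) is at index 6.
Value = 82
Final answer: 82


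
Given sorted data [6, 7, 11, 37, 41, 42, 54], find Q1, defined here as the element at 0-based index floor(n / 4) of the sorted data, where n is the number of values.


The list has n = 7 elements.
Q1 index = floor(7 / 4) = floor(1.75) = 1
Counting from index 0 in the sorted data, the element at index 1 is 7.
Final answer: 7


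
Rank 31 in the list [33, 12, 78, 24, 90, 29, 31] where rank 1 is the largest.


Sort descending: [90, 78, 33, 31, 29, 24, 12]
Find 31 in the sorted list.
31 is at position 4.
Final answer: 4


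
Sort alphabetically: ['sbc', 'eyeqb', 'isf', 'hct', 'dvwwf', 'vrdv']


Compare strings character by character (the first differing letter decides):
  'dvwwf' < 'eyeqb' since 'd' < 'e' at position 1
  'eyeqb' < 'hct' since 'e' < 'h' at position 1
  'hct' < 'isf' since 'h' < 'i' at position 1
  'isf' < 'sbc' since 'i' < 's' at position 1
  'sbc' < 'vrdv' since 's' < 'v' at position 1
Chaining these comparisons gives the alphabetical order.
Final answer: ['dvwwf', 'eyeqb', 'hct', 'isf', 'sbc', 'vrdv']


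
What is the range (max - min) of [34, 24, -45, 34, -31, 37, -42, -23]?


Maximum value: 37
Minimum value: -45
Range = 37 - (-45) = 82
Final answer: 82


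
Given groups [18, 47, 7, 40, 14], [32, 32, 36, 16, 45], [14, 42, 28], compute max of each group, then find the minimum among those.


Find max of each group:
  Group 1: [18, 47, 7, 40, 14] -> max = 47
  Group 2: [32, 32, 36, 16, 45] -> max = 45
  Group 3: [14, 42, 28] -> max = 42
Maxes: [47, 45, 42]
Minimum of maxes = 42
Final answer: 42


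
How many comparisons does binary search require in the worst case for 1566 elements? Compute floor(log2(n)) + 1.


Binary search halves the search space each step.
Maximum comparisons = floor(log2(1566)) + 1
log2(1566) = 10.6129
floor(log2(1566)) = 10, so 10 + 1 = 11
Final answer: 11


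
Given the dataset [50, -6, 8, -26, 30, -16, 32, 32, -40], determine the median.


First, sort the list: [-40, -26, -16, -6, 8, 30, 32, 32, 50]
The list has 9 elements (odd count).
The middle index is 4 (0-based), and the element there is 8.
Final answer: 8


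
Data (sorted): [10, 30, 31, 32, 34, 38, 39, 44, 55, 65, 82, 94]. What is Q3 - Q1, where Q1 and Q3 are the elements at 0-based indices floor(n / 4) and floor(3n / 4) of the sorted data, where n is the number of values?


The data has n = 12 elements.
Q1 index = floor(12 / 4) = floor(3) = 3; Q3 index = floor(3 * 12 / 4) = floor(9) = 9
Q1 = element at index 3 = 32
Q3 = element at index 9 = 65
IQR = 65 - 32 = 33
Final answer: 33


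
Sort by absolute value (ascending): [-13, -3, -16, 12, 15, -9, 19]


Compute absolute values:
  |-13| = 13
  |-3| = 3
  |-16| = 16
  |12| = 12
  |15| = 15
  |-9| = 9
  |19| = 19
Absolute values in increasing order: 3 < 9 < 12 < 13 < 15 < 16 < 19
Listing the original numbers in that order gives the answer.
Final answer: [-3, -9, 12, -13, 15, -16, 19]


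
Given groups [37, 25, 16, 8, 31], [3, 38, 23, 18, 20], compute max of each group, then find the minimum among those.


Find max of each group:
  Group 1: [37, 25, 16, 8, 31] -> max = 37
  Group 2: [3, 38, 23, 18, 20] -> max = 38
Maxes: [37, 38]
Minimum of maxes = 37
Final answer: 37


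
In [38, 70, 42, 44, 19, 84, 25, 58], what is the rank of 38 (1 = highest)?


Sort descending: [84, 70, 58, 44, 42, 38, 25, 19]
Find 38 in the sorted list.
38 is at position 6.
Final answer: 6


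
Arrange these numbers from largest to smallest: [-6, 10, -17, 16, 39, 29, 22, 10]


Original list: [-6, 10, -17, 16, 39, 29, 22, 10]
Repeatedly take the largest remaining element:
  Remaining [-6, 10, -17, 16, 39, 29, 22, 10] -> largest is 39
  Remaining [-6, 10, -17, 16, 29, 22, 10] -> largest is 29
  Remaining [-6, 10, -17, 16, 22, 10] -> largest is 22
  Remaining [-6, 10, -17, 16, 10] -> largest is 16
  Remaining [-6, 10, -17, 10] -> largest is 10
  Remaining [-6, -17, 10] -> largest is 10
  Remaining [-6, -17] -> largest is -6
  Remaining [-17] -> largest is -17
Collecting the picks in order gives the descending list.
Final answer: [39, 29, 22, 16, 10, 10, -6, -17]


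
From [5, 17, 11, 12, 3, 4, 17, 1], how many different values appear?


List all unique values:
Distinct values: [1, 3, 4, 5, 11, 12, 17]
Count = 7
Final answer: 7


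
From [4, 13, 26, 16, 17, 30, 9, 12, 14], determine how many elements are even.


Check each element:
  4 is even
  13 is odd
  26 is even
  16 is even
  17 is odd
  30 is even
  9 is odd
  12 is even
  14 is even
Evens: [4, 26, 16, 30, 12, 14]
Count of evens = 6
Final answer: 6


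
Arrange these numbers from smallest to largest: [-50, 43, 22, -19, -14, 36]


Original list: [-50, 43, 22, -19, -14, 36]
Repeatedly take the smallest remaining element:
  Remaining [-50, 43, 22, -19, -14, 36] -> smallest is -50
  Remaining [43, 22, -19, -14, 36] -> smallest is -19
  Remaining [43, 22, -14, 36] -> smallest is -14
  Remaining [43, 22, 36] -> smallest is 22
  Remaining [43, 36] -> smallest is 36
  Remaining [43] -> smallest is 43
Collecting the picks in order gives the sorted list.
Final answer: [-50, -19, -14, 22, 36, 43]


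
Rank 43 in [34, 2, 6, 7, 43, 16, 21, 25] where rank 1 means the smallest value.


Sort ascending: [2, 6, 7, 16, 21, 25, 34, 43]
Find 43 in the sorted list.
43 is at position 8 (1-indexed).
Final answer: 8


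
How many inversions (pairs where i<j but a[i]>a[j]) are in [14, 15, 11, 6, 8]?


For each element, count the later elements that are smaller than it:
  14 (index 0): smaller elements after it = [11, 6, 8] -> 3
  15 (index 1): smaller elements after it = [11, 6, 8] -> 3
  11 (index 2): smaller elements after it = [6, 8] -> 2
  6 (index 3): smaller elements after it = [] -> 0
Total inversions = 3 + 3 + 2 + 0 = 8
Final answer: 8


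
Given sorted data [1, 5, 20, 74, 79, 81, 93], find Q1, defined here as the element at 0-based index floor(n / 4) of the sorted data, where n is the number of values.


The list has n = 7 elements.
Q1 index = floor(7 / 4) = floor(1.75) = 1
Counting from index 0 in the sorted data, the element at index 1 is 5.
Final answer: 5


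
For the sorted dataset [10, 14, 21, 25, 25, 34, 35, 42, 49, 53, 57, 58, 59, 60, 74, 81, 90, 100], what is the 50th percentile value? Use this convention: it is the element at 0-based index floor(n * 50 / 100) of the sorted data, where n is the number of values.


The dataset has n = 18 elements.
Index = floor(18 * 50 / 100) = floor(900 / 100) = floor(9) = 9
Counting from index 0 in the sorted data, the element at index 9 is 53.
Final answer: 53


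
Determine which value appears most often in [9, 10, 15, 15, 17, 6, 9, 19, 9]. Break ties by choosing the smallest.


Count the frequency of each value:
  6 appears 1 time(s)
  9 appears 3 time(s)
  10 appears 1 time(s)
  15 appears 2 time(s)
  17 appears 1 time(s)
  19 appears 1 time(s)
Maximum frequency is 3.
Only 9 reaches that frequency, so it is the mode.
Final answer: 9


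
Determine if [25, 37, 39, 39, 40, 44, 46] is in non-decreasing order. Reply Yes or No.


Check consecutive pairs:
  25 <= 37? True
  37 <= 39? True
  39 <= 39? True
  39 <= 40? True
  40 <= 44? True
  44 <= 46? True
Every consecutive pair is in order, so the list is non-decreasing.
Final answer: Yes


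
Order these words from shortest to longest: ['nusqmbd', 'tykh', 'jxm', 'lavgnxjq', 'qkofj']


Compute lengths:
  'nusqmbd' has length 7
  'tykh' has length 4
  'jxm' has length 3
  'lavgnxjq' has length 8
  'qkofj' has length 5
Lengths in increasing order: 3 < 4 < 5 < 7 < 8
Listing the words in that order gives the answer.
Final answer: ['jxm', 'tykh', 'qkofj', 'nusqmbd', 'lavgnxjq']


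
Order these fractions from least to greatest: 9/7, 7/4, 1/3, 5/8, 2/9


Convert to decimal for comparison:
  9/7 = 1.2857
  7/4 = 1.75
  1/3 = 0.3333
  5/8 = 0.625
  2/9 = 0.2222
Decimals in increasing order: 0.2222 < 0.3333 < 0.625 < 1.2857 < 1.75
Writing each back as its fraction gives the sorted order.
Final answer: 2/9, 1/3, 5/8, 9/7, 7/4


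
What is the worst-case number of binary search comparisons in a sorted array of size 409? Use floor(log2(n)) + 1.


Binary search halves the search space each step.
Maximum comparisons = floor(log2(409)) + 1
log2(409) = 8.676
floor(log2(409)) = 8, so 8 + 1 = 9
Final answer: 9


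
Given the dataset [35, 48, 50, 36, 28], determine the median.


First, sort the list: [28, 35, 36, 48, 50]
The list has 5 elements (odd count).
The middle index is 2 (0-based), and the element there is 36.
Final answer: 36


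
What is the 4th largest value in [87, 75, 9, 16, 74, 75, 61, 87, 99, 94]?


Sort descending: [99, 94, 87, 87, 75, 75, 74, 61, 16, 9]
The 4th element (1-indexed) is at index 3.
Value = 87
Final answer: 87


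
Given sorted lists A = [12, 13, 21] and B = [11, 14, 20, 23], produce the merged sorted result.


List A: [12, 13, 21]
List B: [11, 14, 20, 23]
Repeatedly compare the front elements and take the smaller:
  12 vs 11 -> take 11
  12 vs 14 -> take 12
  13 vs 14 -> take 13
  21 vs 14 -> take 14
  21 vs 20 -> take 20
  21 vs 23 -> take 21
  A is exhausted; append the rest of B: [23]
Final answer: [11, 12, 13, 14, 20, 21, 23]


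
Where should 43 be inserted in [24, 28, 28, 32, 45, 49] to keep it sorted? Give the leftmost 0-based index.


List is sorted: [24, 28, 28, 32, 45, 49]
We need the leftmost position where 43 can be inserted, i.e. the first index whose element is >= 43 (or the end of the list if none is).
Binary search with low=0, high=6 (0-based indices):
  low=0, high=6, mid=3: a[3]=32 < 43, so low = 4
  low=4, high=6, mid=5: a[5]=49 >= 43, so high = 5
  low=4, high=5, mid=4: a[4]=45 >= 43, so high = 4
Now low = high = 4, so the insertion index is 4.
Final answer: 4


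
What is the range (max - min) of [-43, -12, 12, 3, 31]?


Maximum value: 31
Minimum value: -43
Range = 31 - (-43) = 74
Final answer: 74


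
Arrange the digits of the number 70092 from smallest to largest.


The number 70092 has digits: 7, 0, 0, 9, 2
Sorted: 0, 0, 2, 7, 9
Joining the sorted digits gives the result.
Final answer: 00279


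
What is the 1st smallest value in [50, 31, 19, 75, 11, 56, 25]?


Sort ascending: [11, 19, 25, 31, 50, 56, 75]
The 1st element (1-indexed) is at index 0.
Value = 11
Final answer: 11


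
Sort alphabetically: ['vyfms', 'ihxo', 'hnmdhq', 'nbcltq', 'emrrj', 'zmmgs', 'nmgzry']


Compare strings character by character (the first differing letter decides):
  'emrrj' < 'hnmdhq' since 'e' < 'h' at position 1
  'hnmdhq' < 'ihxo' since 'h' < 'i' at position 1
  'ihxo' < 'nbcltq' since 'i' < 'n' at position 1
  'nbcltq' < 'nmgzry' since 'b' < 'm' at position 2
  'nmgzry' < 'vyfms' since 'n' < 'v' at position 1
  'vyfms' < 'zmmgs' since 'v' < 'z' at position 1
Chaining these comparisons gives the alphabetical order.
Final answer: ['emrrj', 'hnmdhq', 'ihxo', 'nbcltq', 'nmgzry', 'vyfms', 'zmmgs']


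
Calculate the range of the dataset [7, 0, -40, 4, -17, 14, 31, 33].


Maximum value: 33
Minimum value: -40
Range = 33 - (-40) = 73
Final answer: 73


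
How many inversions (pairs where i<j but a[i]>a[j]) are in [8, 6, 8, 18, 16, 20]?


For each element, count the later elements that are smaller than it:
  8 (index 0): smaller elements after it = [6] -> 1
  6 (index 1): smaller elements after it = [] -> 0
  8 (index 2): smaller elements after it = [] -> 0
  18 (index 3): smaller elements after it = [16] -> 1
  16 (index 4): smaller elements after it = [] -> 0
Total inversions = 1 + 0 + 0 + 1 + 0 = 2
Final answer: 2


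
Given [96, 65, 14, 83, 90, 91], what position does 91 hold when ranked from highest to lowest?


Sort descending: [96, 91, 90, 83, 65, 14]
Find 91 in the sorted list.
91 is at position 2.
Final answer: 2


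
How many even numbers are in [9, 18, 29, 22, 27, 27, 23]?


Check each element:
  9 is odd
  18 is even
  29 is odd
  22 is even
  27 is odd
  27 is odd
  23 is odd
Evens: [18, 22]
Count of evens = 2
Final answer: 2


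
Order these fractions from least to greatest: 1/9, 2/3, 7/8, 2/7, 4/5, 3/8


Convert to decimal for comparison:
  1/9 = 0.1111
  2/3 = 0.6667
  7/8 = 0.875
  2/7 = 0.2857
  4/5 = 0.8
  3/8 = 0.375
Decimals in increasing order: 0.1111 < 0.2857 < 0.375 < 0.6667 < 0.8 < 0.875
Writing each back as its fraction gives the sorted order.
Final answer: 1/9, 2/7, 3/8, 2/3, 4/5, 7/8


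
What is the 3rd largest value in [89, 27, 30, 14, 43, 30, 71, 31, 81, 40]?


Sort descending: [89, 81, 71, 43, 40, 31, 30, 30, 27, 14]
The 3rd element (1-indexed) is at index 2.
Value = 71
Final answer: 71


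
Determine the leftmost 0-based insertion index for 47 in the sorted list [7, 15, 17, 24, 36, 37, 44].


List is sorted: [7, 15, 17, 24, 36, 37, 44]
We need the leftmost position where 47 can be inserted, i.e. the first index whose element is >= 47 (or the end of the list if none is).
Binary search with low=0, high=7 (0-based indices):
  low=0, high=7, mid=3: a[3]=24 < 47, so low = 4
  low=4, high=7, mid=5: a[5]=37 < 47, so low = 6
  low=6, high=7, mid=6: a[6]=44 < 47, so low = 7
Now low = high = 7, so the insertion index is 7.
Final answer: 7


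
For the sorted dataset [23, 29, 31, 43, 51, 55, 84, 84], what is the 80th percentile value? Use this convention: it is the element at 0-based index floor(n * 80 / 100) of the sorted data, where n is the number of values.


The dataset has n = 8 elements.
Index = floor(8 * 80 / 100) = floor(640 / 100) = floor(6.4) = 6
Counting from index 0 in the sorted data, the element at index 6 is 84.
Final answer: 84


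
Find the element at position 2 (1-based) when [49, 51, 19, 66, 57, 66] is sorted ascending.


Sort ascending: [19, 49, 51, 57, 66, 66]
The 2nd element (1-indexed) is at index 1.
Value = 49
Final answer: 49


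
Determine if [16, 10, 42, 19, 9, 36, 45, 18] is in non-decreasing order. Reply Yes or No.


Check consecutive pairs:
  16 <= 10? False
  10 <= 42? True
  42 <= 19? False
  19 <= 9? False
  9 <= 36? True
  36 <= 45? True
  45 <= 18? False
4 consecutive pair(s) are out of order, so the list is not sorted.
Final answer: No


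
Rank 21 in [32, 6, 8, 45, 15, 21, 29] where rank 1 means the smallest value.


Sort ascending: [6, 8, 15, 21, 29, 32, 45]
Find 21 in the sorted list.
21 is at position 4 (1-indexed).
Final answer: 4


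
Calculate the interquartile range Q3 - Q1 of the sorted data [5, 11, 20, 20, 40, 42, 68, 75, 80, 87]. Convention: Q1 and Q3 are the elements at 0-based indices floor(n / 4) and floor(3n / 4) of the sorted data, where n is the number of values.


The data has n = 10 elements.
Q1 index = floor(10 / 4) = floor(2.5) = 2; Q3 index = floor(3 * 10 / 4) = floor(7.5) = 7
Q1 = element at index 2 = 20
Q3 = element at index 7 = 75
IQR = 75 - 20 = 55
Final answer: 55


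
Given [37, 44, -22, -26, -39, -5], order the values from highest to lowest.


Original list: [37, 44, -22, -26, -39, -5]
Repeatedly take the largest remaining element:
  Remaining [37, 44, -22, -26, -39, -5] -> largest is 44
  Remaining [37, -22, -26, -39, -5] -> largest is 37
  Remaining [-22, -26, -39, -5] -> largest is -5
  Remaining [-22, -26, -39] -> largest is -22
  Remaining [-26, -39] -> largest is -26
  Remaining [-39] -> largest is -39
Collecting the picks in order gives the descending list.
Final answer: [44, 37, -5, -22, -26, -39]


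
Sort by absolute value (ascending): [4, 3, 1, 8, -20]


Compute absolute values:
  |4| = 4
  |3| = 3
  |1| = 1
  |8| = 8
  |-20| = 20
Absolute values in increasing order: 1 < 3 < 4 < 8 < 20
Listing the original numbers in that order gives the answer.
Final answer: [1, 3, 4, 8, -20]


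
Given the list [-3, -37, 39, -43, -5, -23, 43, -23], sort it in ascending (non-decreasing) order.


Original list: [-3, -37, 39, -43, -5, -23, 43, -23]
Repeatedly take the smallest remaining element:
  Remaining [-3, -37, 39, -43, -5, -23, 43, -23] -> smallest is -43
  Remaining [-3, -37, 39, -5, -23, 43, -23] -> smallest is -37
  Remaining [-3, 39, -5, -23, 43, -23] -> smallest is -23
  Remaining [-3, 39, -5, 43, -23] -> smallest is -23
  Remaining [-3, 39, -5, 43] -> smallest is -5
  Remaining [-3, 39, 43] -> smallest is -3
  Remaining [39, 43] -> smallest is 39
  Remaining [43] -> smallest is 43
Collecting the picks in order gives the sorted list.
Final answer: [-43, -37, -23, -23, -5, -3, 39, 43]


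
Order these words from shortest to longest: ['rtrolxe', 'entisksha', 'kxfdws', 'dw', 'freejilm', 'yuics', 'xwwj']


Compute lengths:
  'rtrolxe' has length 7
  'entisksha' has length 9
  'kxfdws' has length 6
  'dw' has length 2
  'freejilm' has length 8
  'yuics' has length 5
  'xwwj' has length 4
Lengths in increasing order: 2 < 4 < 5 < 6 < 7 < 8 < 9
Listing the words in that order gives the answer.
Final answer: ['dw', 'xwwj', 'yuics', 'kxfdws', 'rtrolxe', 'freejilm', 'entisksha']


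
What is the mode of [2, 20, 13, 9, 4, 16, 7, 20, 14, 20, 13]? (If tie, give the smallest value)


Count the frequency of each value:
  2 appears 1 time(s)
  4 appears 1 time(s)
  7 appears 1 time(s)
  9 appears 1 time(s)
  13 appears 2 time(s)
  14 appears 1 time(s)
  16 appears 1 time(s)
  20 appears 3 time(s)
Maximum frequency is 3.
Only 20 reaches that frequency, so it is the mode.
Final answer: 20


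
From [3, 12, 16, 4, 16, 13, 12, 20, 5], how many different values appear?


List all unique values:
Distinct values: [3, 4, 5, 12, 13, 16, 20]
Count = 7
Final answer: 7


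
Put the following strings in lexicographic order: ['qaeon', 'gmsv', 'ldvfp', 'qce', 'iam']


Compare strings character by character (the first differing letter decides):
  'gmsv' < 'iam' since 'g' < 'i' at position 1
  'iam' < 'ldvfp' since 'i' < 'l' at position 1
  'ldvfp' < 'qaeon' since 'l' < 'q' at position 1
  'qaeon' < 'qce' since 'a' < 'c' at position 2
Chaining these comparisons gives the alphabetical order.
Final answer: ['gmsv', 'iam', 'ldvfp', 'qaeon', 'qce']


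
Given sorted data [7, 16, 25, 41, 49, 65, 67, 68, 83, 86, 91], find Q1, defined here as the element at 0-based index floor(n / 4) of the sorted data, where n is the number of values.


The list has n = 11 elements.
Q1 index = floor(11 / 4) = floor(2.75) = 2
Counting from index 0 in the sorted data, the element at index 2 is 25.
Final answer: 25


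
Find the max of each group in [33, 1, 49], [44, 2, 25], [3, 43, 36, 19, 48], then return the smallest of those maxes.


Find max of each group:
  Group 1: [33, 1, 49] -> max = 49
  Group 2: [44, 2, 25] -> max = 44
  Group 3: [3, 43, 36, 19, 48] -> max = 48
Maxes: [49, 44, 48]
Minimum of maxes = 44
Final answer: 44


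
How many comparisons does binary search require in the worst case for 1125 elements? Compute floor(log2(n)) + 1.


Binary search halves the search space each step.
Maximum comparisons = floor(log2(1125)) + 1
log2(1125) = 10.1357
floor(log2(1125)) = 10, so 10 + 1 = 11
Final answer: 11


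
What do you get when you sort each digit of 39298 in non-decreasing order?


The number 39298 has digits: 3, 9, 2, 9, 8
Sorted: 2, 3, 8, 9, 9
Joining the sorted digits gives the result.
Final answer: 23899


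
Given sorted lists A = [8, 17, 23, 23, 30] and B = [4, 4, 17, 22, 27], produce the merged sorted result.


List A: [8, 17, 23, 23, 30]
List B: [4, 4, 17, 22, 27]
Repeatedly compare the front elements and take the smaller:
  8 vs 4 -> take 4
  8 vs 4 -> take 4
  8 vs 17 -> take 8
  17 vs 17 -> take 17
  23 vs 17 -> take 17
  23 vs 22 -> take 22
  23 vs 27 -> take 23
  23 vs 27 -> take 23
  30 vs 27 -> take 27
  B is exhausted; append the rest of A: [30]
Final answer: [4, 4, 8, 17, 17, 22, 23, 23, 27, 30]


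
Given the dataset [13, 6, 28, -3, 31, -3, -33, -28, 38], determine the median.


First, sort the list: [-33, -28, -3, -3, 6, 13, 28, 31, 38]
The list has 9 elements (odd count).
The middle index is 4 (0-based), and the element there is 6.
Final answer: 6


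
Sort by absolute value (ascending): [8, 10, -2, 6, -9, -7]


Compute absolute values:
  |8| = 8
  |10| = 10
  |-2| = 2
  |6| = 6
  |-9| = 9
  |-7| = 7
Absolute values in increasing order: 2 < 6 < 7 < 8 < 9 < 10
Listing the original numbers in that order gives the answer.
Final answer: [-2, 6, -7, 8, -9, 10]


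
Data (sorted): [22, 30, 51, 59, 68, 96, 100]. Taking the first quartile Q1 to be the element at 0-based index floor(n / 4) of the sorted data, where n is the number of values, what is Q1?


The list has n = 7 elements.
Q1 index = floor(7 / 4) = floor(1.75) = 1
Counting from index 0 in the sorted data, the element at index 1 is 30.
Final answer: 30


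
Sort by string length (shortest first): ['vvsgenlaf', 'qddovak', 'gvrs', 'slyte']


Compute lengths:
  'vvsgenlaf' has length 9
  'qddovak' has length 7
  'gvrs' has length 4
  'slyte' has length 5
Lengths in increasing order: 4 < 5 < 7 < 9
Listing the words in that order gives the answer.
Final answer: ['gvrs', 'slyte', 'qddovak', 'vvsgenlaf']


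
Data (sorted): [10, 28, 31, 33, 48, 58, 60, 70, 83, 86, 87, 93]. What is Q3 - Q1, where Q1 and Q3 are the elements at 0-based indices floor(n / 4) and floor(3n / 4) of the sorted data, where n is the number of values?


The data has n = 12 elements.
Q1 index = floor(12 / 4) = floor(3) = 3; Q3 index = floor(3 * 12 / 4) = floor(9) = 9
Q1 = element at index 3 = 33
Q3 = element at index 9 = 86
IQR = 86 - 33 = 53
Final answer: 53


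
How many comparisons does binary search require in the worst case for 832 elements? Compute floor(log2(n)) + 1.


Binary search halves the search space each step.
Maximum comparisons = floor(log2(832)) + 1
log2(832) = 9.7004
floor(log2(832)) = 9, so 9 + 1 = 10
Final answer: 10


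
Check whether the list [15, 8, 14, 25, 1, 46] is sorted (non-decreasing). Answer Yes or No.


Check consecutive pairs:
  15 <= 8? False
  8 <= 14? True
  14 <= 25? True
  25 <= 1? False
  1 <= 46? True
2 consecutive pair(s) are out of order, so the list is not sorted.
Final answer: No


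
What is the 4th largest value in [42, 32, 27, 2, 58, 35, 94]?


Sort descending: [94, 58, 42, 35, 32, 27, 2]
The 4th element (1-indexed) is at index 3.
Value = 35
Final answer: 35


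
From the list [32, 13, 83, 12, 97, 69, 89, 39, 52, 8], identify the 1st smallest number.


Sort ascending: [8, 12, 13, 32, 39, 52, 69, 83, 89, 97]
The 1st element (1-indexed) is at index 0.
Value = 8
Final answer: 8


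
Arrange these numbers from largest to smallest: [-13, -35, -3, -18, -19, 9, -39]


Original list: [-13, -35, -3, -18, -19, 9, -39]
Repeatedly take the largest remaining element:
  Remaining [-13, -35, -3, -18, -19, 9, -39] -> largest is 9
  Remaining [-13, -35, -3, -18, -19, -39] -> largest is -3
  Remaining [-13, -35, -18, -19, -39] -> largest is -13
  Remaining [-35, -18, -19, -39] -> largest is -18
  Remaining [-35, -19, -39] -> largest is -19
  Remaining [-35, -39] -> largest is -35
  Remaining [-39] -> largest is -39
Collecting the picks in order gives the descending list.
Final answer: [9, -3, -13, -18, -19, -35, -39]


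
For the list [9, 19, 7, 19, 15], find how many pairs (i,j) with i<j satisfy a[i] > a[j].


For each element, count the later elements that are smaller than it:
  9 (index 0): smaller elements after it = [7] -> 1
  19 (index 1): smaller elements after it = [7, 15] -> 2
  7 (index 2): smaller elements after it = [] -> 0
  19 (index 3): smaller elements after it = [15] -> 1
Total inversions = 1 + 2 + 0 + 1 = 4
Final answer: 4


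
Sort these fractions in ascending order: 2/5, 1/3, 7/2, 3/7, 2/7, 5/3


Convert to decimal for comparison:
  2/5 = 0.4
  1/3 = 0.3333
  7/2 = 3.5
  3/7 = 0.4286
  2/7 = 0.2857
  5/3 = 1.6667
Decimals in increasing order: 0.2857 < 0.3333 < 0.4 < 0.4286 < 1.6667 < 3.5
Writing each back as its fraction gives the sorted order.
Final answer: 2/7, 1/3, 2/5, 3/7, 5/3, 7/2


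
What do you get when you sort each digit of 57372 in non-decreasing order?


The number 57372 has digits: 5, 7, 3, 7, 2
Sorted: 2, 3, 5, 7, 7
Joining the sorted digits gives the result.
Final answer: 23577


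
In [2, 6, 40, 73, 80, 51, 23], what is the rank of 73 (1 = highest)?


Sort descending: [80, 73, 51, 40, 23, 6, 2]
Find 73 in the sorted list.
73 is at position 2.
Final answer: 2


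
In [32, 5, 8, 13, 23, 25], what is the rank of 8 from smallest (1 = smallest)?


Sort ascending: [5, 8, 13, 23, 25, 32]
Find 8 in the sorted list.
8 is at position 2 (1-indexed).
Final answer: 2


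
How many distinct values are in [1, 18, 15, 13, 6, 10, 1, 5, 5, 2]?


List all unique values:
Distinct values: [1, 2, 5, 6, 10, 13, 15, 18]
Count = 8
Final answer: 8
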